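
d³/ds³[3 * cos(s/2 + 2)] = 3*sin(s/2 + 2)/8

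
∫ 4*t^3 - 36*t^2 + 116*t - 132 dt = t^4 - 12*t^3 + 58*t^2 - 132*t + C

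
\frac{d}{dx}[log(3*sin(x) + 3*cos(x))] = 1/tan(x + pi/4)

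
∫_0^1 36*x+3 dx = 21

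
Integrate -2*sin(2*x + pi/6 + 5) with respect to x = cos(2*x + pi/6 + 5) + C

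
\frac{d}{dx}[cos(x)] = -sin(x)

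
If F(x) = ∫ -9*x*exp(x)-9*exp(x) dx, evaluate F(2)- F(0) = -18*exp(2)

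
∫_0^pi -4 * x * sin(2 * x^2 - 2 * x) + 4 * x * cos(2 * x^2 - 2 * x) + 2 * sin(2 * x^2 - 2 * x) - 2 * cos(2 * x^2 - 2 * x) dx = -1 + cos(2*pi^2) + sin(2*pi^2)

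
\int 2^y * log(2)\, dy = 2^y + C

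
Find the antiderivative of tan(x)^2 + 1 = tan(x) + C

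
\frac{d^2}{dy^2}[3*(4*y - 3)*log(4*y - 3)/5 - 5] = 48/(20*y - 15)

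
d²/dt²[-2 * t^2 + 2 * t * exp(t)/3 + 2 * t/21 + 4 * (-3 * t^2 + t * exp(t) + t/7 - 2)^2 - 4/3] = -24*t^3*exp(t) + 16*t^2*exp(2*t) - 1000*t^2*exp(t)/7 + 432*t^2 + 32*t*exp(2*t) - 3250*t*exp(t)/21 - 144*t/7 + 8*exp(2*t) - 596*exp(t)/21 + 4516/49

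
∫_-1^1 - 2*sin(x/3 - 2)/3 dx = 2*cos(5/3) - 2*cos(7/3)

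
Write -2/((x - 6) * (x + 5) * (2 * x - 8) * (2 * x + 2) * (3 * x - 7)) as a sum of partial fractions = -81/(24200*(3*x - 7)) - 1/(17424*(x + 5)) + 1/(2800*(x + 1)) + 1/(900*(x - 4)) - 1/(3388*(x - 6))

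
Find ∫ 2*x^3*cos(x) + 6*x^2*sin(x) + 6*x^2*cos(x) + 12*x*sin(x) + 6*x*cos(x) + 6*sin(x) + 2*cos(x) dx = 2*(x + 1)^3*sin(x) + C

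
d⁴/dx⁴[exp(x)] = exp(x)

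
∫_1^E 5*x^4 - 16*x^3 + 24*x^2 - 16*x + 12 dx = -9 + (2*E + exp(3))*((-2 + E)^2 + 2)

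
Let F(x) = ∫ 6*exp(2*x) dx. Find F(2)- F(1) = -3*exp(2) + 3*exp(4)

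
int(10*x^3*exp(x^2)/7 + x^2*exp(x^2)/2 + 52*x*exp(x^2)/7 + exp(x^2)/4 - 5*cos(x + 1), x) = (20*x^2 + 7*x + 84)*exp(x^2)/28 - 5*sin(x + 1) + C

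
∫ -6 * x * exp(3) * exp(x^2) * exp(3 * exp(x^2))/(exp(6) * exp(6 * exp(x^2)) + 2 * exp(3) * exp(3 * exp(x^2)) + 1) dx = 1/(exp(3*exp(x^2) + 3) + 1) + C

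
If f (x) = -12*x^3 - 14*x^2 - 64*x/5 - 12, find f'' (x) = -72*x - 28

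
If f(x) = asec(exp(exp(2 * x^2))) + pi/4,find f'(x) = 4*x*exp(2*x^2 - exp(2*x^2))/sqrt(1 - exp(-2*exp(2*x^2)))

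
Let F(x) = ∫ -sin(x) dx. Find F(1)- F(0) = -1 + cos(1)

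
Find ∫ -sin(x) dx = cos(x) + C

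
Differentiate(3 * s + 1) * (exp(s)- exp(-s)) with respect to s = (3*s*exp(2*s) + 3*s + 4*exp(2*s) - 2)*exp(-s)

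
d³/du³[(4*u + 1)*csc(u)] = (4*u*cos(u)/sin(u) - 24*u*cos(u)/sin(u)^3 - 12 + cos(u)/sin(u) + 24/sin(u)^2 - 6*cos(u)/sin(u)^3)/sin(u)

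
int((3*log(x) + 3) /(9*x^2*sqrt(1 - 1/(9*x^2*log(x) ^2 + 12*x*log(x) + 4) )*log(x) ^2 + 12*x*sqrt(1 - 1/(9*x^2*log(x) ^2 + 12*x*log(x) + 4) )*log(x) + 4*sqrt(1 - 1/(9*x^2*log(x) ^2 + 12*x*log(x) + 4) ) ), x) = asec(3*x*log(x) + 2) + C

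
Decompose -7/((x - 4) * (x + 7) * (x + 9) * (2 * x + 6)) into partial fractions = 7/(312*(x + 9)) - 7/(176*(x + 7)) + 1/(48*(x + 3)) - 1/(286*(x - 4))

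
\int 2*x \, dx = x^2 + C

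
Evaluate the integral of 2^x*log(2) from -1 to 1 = 3/2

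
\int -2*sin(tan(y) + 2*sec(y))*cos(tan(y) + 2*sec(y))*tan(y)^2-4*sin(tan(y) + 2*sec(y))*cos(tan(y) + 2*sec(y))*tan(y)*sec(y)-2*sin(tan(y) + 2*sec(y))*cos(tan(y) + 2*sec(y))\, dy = cos(tan(y) + 2*sec(y))^2 + C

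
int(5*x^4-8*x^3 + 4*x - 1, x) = x^5 - 2*x^4 + 2*x^2 - x + C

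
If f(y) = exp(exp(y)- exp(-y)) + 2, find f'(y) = (exp(exp(y) - exp(-y)) + exp(2*y + exp(y) - exp(-y)))*exp(-y)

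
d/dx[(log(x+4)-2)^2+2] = (2*log(x + 4) - 4)/(x + 4)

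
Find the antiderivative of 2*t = t^2 + C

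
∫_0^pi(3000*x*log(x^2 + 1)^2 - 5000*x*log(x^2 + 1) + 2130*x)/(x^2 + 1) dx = -2*(4 - 5*log(1 + pi^2))^2 + 25*log(1 + pi^2) + 288 - 4*(4 - 5*log(1 + pi^2))^3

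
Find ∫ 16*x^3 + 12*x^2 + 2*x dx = 4*x^4 + 4*x^3 + x^2 + C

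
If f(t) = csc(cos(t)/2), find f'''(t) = (-sin(t)^2*cos(cos(t)/2)/sin(cos(t)/2) + 6*sin(t)^2*cos(cos(t)/2)/sin(cos(t)/2)^3 - 6*cos(t) - 4*cos(cos(t)/2)/sin(cos(t)/2) + 12*cos(t)/sin(cos(t)/2)^2)*sin(t)/(8*sin(cos(t)/2))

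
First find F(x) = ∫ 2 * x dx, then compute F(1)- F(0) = 1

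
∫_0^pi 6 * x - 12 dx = -9 + (3 - 3*pi)*(3 - pi)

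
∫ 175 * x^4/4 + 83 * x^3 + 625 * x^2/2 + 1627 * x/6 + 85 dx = 35*x^5/4 + 83*x^4/4 + 625*x^3/6 + 1627*x^2/12 + 85*x + C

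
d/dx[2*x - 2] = 2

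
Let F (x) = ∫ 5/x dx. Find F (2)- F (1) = -5*log(3) + 5*log(6)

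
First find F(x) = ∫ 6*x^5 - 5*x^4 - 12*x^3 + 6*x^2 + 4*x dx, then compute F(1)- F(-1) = 2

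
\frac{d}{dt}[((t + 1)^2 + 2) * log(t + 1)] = (2*t^2*log(t + 1) + t^2 + 4*t*log(t + 1) + 2*t + 2*log(t + 1) + 3)/(t + 1)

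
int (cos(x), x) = sin(x) + C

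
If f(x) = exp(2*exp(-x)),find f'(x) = -2*exp(-x + 2*exp(-x))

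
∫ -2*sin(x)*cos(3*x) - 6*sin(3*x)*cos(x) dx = 2*cos(x)*cos(3*x) + C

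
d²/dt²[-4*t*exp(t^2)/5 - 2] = -16*t^3*exp(t^2)/5 - 24*t*exp(t^2)/5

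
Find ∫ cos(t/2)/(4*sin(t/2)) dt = log(sin(t/2))/2 + C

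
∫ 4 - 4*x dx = -2*x^2 + 4*x + C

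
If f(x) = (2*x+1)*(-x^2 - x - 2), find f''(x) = -12*x - 6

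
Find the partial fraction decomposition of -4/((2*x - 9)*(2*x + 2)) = -4/(11*(2*x - 9)) + 2/(11*(x + 1))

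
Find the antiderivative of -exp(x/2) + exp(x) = (exp(x/2) - 1)^2 + C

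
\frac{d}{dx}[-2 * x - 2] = -2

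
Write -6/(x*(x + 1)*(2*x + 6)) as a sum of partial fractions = -1/(2*(x + 3)) + 3/(2*(x + 1)) - 1/x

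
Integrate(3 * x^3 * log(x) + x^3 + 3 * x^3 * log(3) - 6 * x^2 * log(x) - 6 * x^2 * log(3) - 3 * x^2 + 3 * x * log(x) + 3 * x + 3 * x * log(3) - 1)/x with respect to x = (x - 1)^3*log(3*x) + C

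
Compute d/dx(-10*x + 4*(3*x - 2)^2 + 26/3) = 72*x - 58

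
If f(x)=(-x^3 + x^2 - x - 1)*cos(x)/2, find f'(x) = x^3*sin(x)/2 - x^2*sin(x)/2 - 3*x^2*cos(x)/2 + x*sin(x)/2 + x*cos(x) + sin(x)/2 - cos(x)/2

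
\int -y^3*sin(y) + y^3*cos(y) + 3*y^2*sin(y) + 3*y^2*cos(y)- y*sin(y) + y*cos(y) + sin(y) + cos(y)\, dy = sqrt(2)*y*(y^2 + 1)*sin(y + pi/4) + C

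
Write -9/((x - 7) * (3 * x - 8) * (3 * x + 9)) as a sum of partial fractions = 27/(221*(3*x - 8)) - 3/(170*(x + 3)) - 3/(130*(x - 7))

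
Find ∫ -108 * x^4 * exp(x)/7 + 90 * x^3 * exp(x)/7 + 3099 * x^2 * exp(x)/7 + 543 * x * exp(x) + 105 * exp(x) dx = 3*x*(-36*x^3 + 174*x^2 + 511*x + 245)*exp(x)/7 + C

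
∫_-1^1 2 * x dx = 0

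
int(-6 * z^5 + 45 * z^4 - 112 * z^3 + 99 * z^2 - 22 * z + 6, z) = -z^6 + 9*z^5 - 28*z^4 + 33*z^3 - 11*z^2 + 6*z + C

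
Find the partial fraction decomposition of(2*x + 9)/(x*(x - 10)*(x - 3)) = -5/(7*(x - 3)) + 29/(70*(x - 10)) + 3/(10*x)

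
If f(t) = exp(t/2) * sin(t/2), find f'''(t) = sqrt(2)*exp(t/2)*cos(t/2 + pi/4)/4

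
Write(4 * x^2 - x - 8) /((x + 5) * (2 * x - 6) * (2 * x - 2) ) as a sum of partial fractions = 97/(192*(x + 5)) + 5/(48*(x - 1)) + 25/(64*(x - 3))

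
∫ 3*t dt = 3*t^2/2 + C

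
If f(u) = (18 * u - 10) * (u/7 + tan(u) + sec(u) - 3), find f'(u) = 18*u*tan(u)^2 + 18*u*tan(u)*sec(u) + 162*u/7 - 10*tan(u)^2 - 10*tan(u)*sec(u) + 18*tan(u) + 18*sec(u) - 458/7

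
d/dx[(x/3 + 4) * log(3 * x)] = (x*log(x) + x + x*log(3) + 12)/(3*x)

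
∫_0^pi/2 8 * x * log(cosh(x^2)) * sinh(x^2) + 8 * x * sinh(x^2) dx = 4*log(cosh(pi^2/4))*cosh(pi^2/4)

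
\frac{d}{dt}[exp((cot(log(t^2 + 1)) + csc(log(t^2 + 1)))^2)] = -4*t*(cos(log(t^2 + 1)) + 1)^2*exp(2*cos(log(t^2 + 1))/sin(log(t^2 + 1))^2)*exp(sin(log(t^2 + 1))^(-2))*exp(tan(log(t^2 + 1))^(-2))/((t^2 + 1)*sin(log(t^2 + 1))^3)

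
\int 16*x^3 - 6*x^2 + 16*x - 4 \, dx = 4*x^4 - 2*x^3 + 8*x^2 - 4*x + C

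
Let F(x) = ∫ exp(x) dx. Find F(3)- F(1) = -E + exp(3)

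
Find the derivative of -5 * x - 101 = -5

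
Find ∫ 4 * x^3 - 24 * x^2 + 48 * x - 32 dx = x^4 - 8*x^3 + 24*x^2 - 32*x + C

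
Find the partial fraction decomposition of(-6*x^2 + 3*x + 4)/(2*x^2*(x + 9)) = -509/(162*(x + 9)) + 23/(162*x) + 2/(9*x^2)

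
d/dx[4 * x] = 4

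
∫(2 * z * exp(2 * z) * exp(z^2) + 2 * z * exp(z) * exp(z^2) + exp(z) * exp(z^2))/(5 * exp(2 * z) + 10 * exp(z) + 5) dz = (10*exp(z) + exp(z*(z + 1)) + 10)/(5*(exp(z) + 1)) + C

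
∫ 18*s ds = 9*s^2 + C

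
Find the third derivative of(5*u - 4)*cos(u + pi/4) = 5*u*sin(u + pi/4) - 4*sin(u + pi/4) - 15*cos(u + pi/4)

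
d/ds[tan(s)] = cos(s)^(-2)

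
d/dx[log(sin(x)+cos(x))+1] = 1/tan(x + pi/4)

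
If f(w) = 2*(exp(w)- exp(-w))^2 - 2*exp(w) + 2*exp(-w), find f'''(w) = (16*exp(4*w) - 2*exp(3*w) - 2*exp(w) - 16)*exp(-2*w)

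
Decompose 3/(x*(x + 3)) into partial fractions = -1/(x + 3) + 1/x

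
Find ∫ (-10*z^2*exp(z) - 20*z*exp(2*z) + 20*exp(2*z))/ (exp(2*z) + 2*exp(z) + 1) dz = (10*(-z^2 + 2*z - 2)*exp(z) - 3*exp(z) - 3)/(exp(z) + 1) + C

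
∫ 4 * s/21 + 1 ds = 2*s^2/21 + s + C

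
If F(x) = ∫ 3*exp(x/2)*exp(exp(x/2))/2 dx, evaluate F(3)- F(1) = -3*exp(exp(1/2)) + 3*exp(exp(3/2))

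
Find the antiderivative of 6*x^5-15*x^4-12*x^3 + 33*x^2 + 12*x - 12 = x^6 - 3*x^5 - 3*x^4 + 11*x^3 + 6*x^2 - 12*x + C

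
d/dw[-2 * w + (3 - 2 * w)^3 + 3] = -24*w^2 + 72*w - 56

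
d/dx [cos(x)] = -sin(x)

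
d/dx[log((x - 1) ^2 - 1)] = (2*x - 2)/(x^2 - 2*x)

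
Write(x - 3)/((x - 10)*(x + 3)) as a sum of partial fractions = 6/(13*(x + 3)) + 7/(13*(x - 10))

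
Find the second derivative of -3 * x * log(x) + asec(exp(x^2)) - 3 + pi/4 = (-4*x^3*sqrt(1 - exp(-2*x^2))*exp(3*x^2) + 2*x*sqrt(1 - exp(-2*x^2))*exp(3*x^2) - 2*x*sqrt(1 - exp(-2*x^2))*exp(x^2) - 3*exp(4*x^2) + 6*exp(2*x^2) - 3)/(x*exp(4*x^2) - 2*x*exp(2*x^2) + x)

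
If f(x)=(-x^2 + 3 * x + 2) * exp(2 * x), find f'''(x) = -8*x^2*exp(2*x) + 40*exp(2*x)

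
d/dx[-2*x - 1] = -2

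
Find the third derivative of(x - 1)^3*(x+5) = 24*x + 12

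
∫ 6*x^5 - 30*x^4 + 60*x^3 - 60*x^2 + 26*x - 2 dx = x^6 - 6*x^5 + 15*x^4 - 20*x^3 + 13*x^2 - 2*x + C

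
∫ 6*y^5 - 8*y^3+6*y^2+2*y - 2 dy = y^6 - 2*y^4 + 2*y^3 + y^2 - 2*y + C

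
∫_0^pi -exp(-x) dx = -1 + exp(-pi)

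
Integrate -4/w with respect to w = -4*log(w) + C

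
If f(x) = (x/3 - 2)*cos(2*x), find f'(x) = -2*x*sin(2*x)/3 + 4*sin(2*x) + cos(2*x)/3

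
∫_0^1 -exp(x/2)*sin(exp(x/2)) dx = -2*cos(1) + 2*cos(exp(1/2))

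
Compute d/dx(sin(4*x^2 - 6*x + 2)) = 2*(4*x - 3)*cos(2*(2*x^2 - 3*x + 1))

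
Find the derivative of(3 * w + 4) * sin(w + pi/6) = 3*w*cos(w + pi/6) + 3*sin(w + pi/6) + 4*cos(w + pi/6)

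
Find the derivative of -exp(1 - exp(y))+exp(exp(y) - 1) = (exp(y) + exp(y + 2*exp(y) - 2))*exp(1 - exp(y))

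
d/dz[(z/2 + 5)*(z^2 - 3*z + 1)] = 3*z^2/2 + 7*z - 29/2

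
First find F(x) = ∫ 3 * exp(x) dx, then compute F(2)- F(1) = -3*E + 3*exp(2)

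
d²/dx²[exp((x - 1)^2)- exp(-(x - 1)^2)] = (4*x^2*exp(2*x^2 - 4*x + 2) - 4*x^2 - 8*x*exp(2*x^2 - 4*x + 2) + 8*x + 6*exp(2*x^2 - 4*x + 2) - 2)*exp(-x^2 + 2*x - 1)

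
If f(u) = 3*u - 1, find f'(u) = 3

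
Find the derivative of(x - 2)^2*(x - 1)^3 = 5*x^4 - 28*x^3 + 57*x^2 - 50*x + 16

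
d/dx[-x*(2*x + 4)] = -4*x - 4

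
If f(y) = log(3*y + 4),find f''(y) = -9/(9*y^2 + 24*y + 16)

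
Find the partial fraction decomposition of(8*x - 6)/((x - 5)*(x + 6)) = 54/(11*(x + 6)) + 34/(11*(x - 5))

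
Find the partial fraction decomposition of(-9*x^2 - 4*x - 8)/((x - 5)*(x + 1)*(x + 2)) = -36/(7*(x + 2)) + 13/(6*(x + 1)) - 253/(42*(x - 5))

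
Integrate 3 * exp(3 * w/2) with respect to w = 2*exp(3*w/2) + C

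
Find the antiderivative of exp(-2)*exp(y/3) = 3*exp(y/3 - 2) + C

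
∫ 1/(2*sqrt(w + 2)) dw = sqrt(w + 2) + C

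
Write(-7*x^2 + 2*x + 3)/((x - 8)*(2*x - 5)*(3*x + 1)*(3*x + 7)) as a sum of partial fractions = 179/(2697*(3*x + 7)) + 7/(1275*(3*x + 1)) + 26/(493*(2*x - 5)) - 39/(775*(x - 8))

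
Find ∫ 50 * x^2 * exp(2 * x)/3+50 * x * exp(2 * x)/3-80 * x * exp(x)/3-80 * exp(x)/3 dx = -20*x*exp(x) + (5*x*exp(x) - 2)^2/3 + C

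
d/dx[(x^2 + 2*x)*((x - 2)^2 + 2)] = 4*x^3 - 6*x^2 - 4*x + 12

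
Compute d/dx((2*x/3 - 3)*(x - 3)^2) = 2*x^2 - 14*x + 24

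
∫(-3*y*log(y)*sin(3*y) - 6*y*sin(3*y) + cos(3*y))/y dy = (log(y) + 2)*cos(3*y) + C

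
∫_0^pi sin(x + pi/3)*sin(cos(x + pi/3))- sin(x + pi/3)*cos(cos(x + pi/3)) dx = -2*sin(1/2)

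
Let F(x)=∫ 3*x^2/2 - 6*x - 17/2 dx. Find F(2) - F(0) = -25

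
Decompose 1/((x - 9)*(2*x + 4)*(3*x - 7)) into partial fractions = -9/(520*(3*x - 7)) + 1/(286*(x + 2)) + 1/(440*(x - 9))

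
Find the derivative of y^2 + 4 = 2*y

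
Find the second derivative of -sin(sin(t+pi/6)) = sin(t + pi/6)*cos(sin(t + pi/6)) + sin(sin(t + pi/6))*cos(t + pi/6)^2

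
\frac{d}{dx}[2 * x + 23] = 2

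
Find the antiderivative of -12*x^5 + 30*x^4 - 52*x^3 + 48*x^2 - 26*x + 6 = -2*x^6 + 6*x^5 - 13*x^4 + 16*x^3 - 13*x^2 + 6*x + C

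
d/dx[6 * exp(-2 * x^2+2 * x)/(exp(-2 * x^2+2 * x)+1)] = (-24*x*exp(-2*x^2 + 2*x) + 12*exp(-2*x^2 + 2*x))/(exp(4*x)*exp(-4*x^2) + 2*exp(2*x)*exp(-2*x^2) + 1)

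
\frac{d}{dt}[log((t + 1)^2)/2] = 1/(t + 1)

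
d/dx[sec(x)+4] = tan(x)*sec(x)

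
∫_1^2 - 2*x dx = -3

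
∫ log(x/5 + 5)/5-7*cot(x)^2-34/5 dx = (x + 25)*log(x/5 + 5)/5 + 7*cot(x) + C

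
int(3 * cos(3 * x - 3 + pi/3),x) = sin(3*x - 3 + pi/3) + C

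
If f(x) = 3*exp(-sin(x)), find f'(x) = -3*exp(-sin(x))*cos(x)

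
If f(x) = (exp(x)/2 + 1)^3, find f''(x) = 9*exp(3*x)/8 + 3*exp(2*x) + 3*exp(x)/2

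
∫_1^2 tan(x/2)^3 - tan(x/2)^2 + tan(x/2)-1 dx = -2*tan(1) - tan(1/2)^2 + 2*tan(1/2) + tan(1)^2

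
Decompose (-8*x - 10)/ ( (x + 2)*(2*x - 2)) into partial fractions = -1/(x + 2) - 3/(x - 1)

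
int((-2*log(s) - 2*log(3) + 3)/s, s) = (3 - log(3*s))*log(3*s) + C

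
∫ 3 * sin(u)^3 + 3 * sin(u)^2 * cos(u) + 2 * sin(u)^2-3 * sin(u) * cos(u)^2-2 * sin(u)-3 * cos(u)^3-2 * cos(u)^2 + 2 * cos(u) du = -sin(2*u) + sqrt(2)*sin(u + pi/4)/2 + sqrt(2)*cos(3*u + pi/4)/2 + C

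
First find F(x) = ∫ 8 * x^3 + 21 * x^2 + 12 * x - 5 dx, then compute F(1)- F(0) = 10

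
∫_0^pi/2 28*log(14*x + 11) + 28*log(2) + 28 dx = -22*log(22) + (22 + 14*pi)*log(22 + 14*pi)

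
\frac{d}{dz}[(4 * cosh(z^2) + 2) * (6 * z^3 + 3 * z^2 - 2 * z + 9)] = 48*z^4*sinh(z^2) + 24*z^3*sinh(z^2) - 16*z^2*sinh(z^2) + 72*z^2*cosh(z^2) + 36*z^2 + 72*z*sinh(z^2) + 24*z*cosh(z^2) + 12*z - 8*cosh(z^2) - 4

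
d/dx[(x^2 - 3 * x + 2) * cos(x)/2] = -x^2*sin(x)/2 + 3*x*sin(x)/2 + x*cos(x) - sin(x) - 3*cos(x)/2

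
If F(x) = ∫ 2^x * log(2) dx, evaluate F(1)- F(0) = 1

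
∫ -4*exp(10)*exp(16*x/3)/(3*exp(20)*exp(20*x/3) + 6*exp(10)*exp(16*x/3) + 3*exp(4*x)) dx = 1/(exp(4*x/3 + 10) + 1) + C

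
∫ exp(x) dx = exp(x) + C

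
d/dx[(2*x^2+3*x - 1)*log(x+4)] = (4*x^2*log(x + 4) + 2*x^2 + 19*x*log(x + 4) + 3*x + 12*log(x + 4) - 1)/(x + 4)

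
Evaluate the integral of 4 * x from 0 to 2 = 8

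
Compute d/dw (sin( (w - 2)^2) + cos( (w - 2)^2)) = -2*w*sin(w^2 - 4*w + 4) + 2*w*cos(w^2 - 4*w + 4) + 4*sin(w^2 - 4*w + 4) - 4*cos(w^2 - 4*w + 4)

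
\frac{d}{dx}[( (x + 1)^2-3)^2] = 4*x^3 + 12*x^2 - 8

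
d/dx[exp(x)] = exp(x)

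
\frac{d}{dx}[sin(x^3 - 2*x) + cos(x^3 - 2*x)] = -3*x^2*sin(x^3 - 2*x) + 3*x^2*cos(x^3 - 2*x) + 2*sin(x^3 - 2*x) - 2*cos(x^3 - 2*x)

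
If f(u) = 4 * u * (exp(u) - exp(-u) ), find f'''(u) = (4*u*exp(2*u) + 4*u + 12*exp(2*u) - 12)*exp(-u)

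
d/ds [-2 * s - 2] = -2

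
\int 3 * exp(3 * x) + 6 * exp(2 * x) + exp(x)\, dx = (exp(x) + 1)^3 - 2*exp(x) + C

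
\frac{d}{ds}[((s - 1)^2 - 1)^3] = 6*s^5 - 30*s^4 + 48*s^3 - 24*s^2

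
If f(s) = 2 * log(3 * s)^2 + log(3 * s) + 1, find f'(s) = (4*log(s) + 1 + 4*log(3))/s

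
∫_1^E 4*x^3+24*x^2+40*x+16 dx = -46 - 2*(2 + E)^2 + (-1 + (2 + E)^2)^2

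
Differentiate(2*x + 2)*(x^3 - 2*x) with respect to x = 8*x^3 + 6*x^2 - 8*x - 4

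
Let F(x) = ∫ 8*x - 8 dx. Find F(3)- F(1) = 16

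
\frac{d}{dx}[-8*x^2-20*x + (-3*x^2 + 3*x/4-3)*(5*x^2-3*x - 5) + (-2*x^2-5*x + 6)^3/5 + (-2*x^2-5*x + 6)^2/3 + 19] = -48*x^5/5 - 60*x^4 - 1756*x^3/15 + 797*x^2/4 + 2213*x/30 - 571/4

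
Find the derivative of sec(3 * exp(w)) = 3*exp(w)*tan(3*exp(w))*sec(3*exp(w))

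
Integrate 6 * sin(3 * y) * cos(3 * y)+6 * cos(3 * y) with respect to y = (sin(3*y) + 1)^2 + C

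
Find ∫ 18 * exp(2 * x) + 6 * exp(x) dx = (3*exp(x) + 1)^2 + C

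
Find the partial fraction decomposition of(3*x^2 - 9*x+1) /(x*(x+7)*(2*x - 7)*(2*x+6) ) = 25/(1911*(2*x - 7)) - 211/(1176*(x + 7)) + 55/(312*(x + 3)) - 1/(294*x)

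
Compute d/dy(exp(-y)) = -exp(-y)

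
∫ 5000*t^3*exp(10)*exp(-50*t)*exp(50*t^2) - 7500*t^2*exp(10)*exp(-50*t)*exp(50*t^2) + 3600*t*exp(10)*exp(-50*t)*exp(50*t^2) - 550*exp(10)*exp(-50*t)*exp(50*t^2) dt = (50*t^2 - 50*t + 10)*exp(50*t^2 - 50*t + 10) + C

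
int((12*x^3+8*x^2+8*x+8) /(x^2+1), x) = 6*x^2 + 8*x - 2*log(x^2 + 1) + C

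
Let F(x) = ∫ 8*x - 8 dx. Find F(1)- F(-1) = -16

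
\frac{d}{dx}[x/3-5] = 1/3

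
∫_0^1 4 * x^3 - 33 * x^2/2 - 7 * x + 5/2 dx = -11/2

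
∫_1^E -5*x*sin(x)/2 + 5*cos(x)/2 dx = 5*E*cos(E)/2 - 5*cos(1)/2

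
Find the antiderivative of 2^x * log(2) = 2^x + C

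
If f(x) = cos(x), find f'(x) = -sin(x)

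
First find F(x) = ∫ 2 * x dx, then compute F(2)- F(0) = 4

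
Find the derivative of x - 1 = 1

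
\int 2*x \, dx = x^2 + C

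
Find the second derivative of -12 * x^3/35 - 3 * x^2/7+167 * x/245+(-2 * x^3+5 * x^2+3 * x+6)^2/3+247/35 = 40*x^4 - 400*x^3/3 + 52*x^2 + 348*x/35 + 316/7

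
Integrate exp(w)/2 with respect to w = exp(w)/2 + C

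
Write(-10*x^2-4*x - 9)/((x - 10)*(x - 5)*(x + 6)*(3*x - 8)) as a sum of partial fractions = -2451/(4004*(3*x - 8)) + 345/(4576*(x + 6)) + 279/(385*(x - 5)) - 1049/(1760*(x - 10))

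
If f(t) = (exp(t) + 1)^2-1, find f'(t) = 2*exp(2*t) + 2*exp(t)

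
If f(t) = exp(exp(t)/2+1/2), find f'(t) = exp(t + exp(t)/2 + 1/2)/2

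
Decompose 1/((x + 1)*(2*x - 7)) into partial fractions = 2/(9*(2*x - 7)) - 1/(9*(x + 1))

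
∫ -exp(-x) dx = exp(-x) + C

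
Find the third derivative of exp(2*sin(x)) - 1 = 2*(-3*sin(2*x) + 2*cos(x) + cos(3*x))*exp(2*sin(x))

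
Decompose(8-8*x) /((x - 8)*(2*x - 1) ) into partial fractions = -8/(15*(2*x - 1)) - 56/(15*(x - 8))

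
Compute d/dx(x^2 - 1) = 2*x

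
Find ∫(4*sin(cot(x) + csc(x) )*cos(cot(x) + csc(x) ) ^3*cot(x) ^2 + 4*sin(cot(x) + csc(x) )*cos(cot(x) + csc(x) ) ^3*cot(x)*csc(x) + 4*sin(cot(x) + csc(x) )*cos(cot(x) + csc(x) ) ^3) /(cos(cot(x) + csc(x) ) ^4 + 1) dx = log(cos(cot(x) + csc(x))^4 + 1) + C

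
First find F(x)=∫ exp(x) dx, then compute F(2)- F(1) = -E + exp(2)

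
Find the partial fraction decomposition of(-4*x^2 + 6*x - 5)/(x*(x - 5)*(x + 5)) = -27/(10*(x + 5)) - 3/(2*(x - 5)) + 1/(5*x)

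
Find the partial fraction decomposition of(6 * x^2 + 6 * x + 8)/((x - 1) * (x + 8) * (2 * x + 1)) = -26/(45*(2*x + 1)) + 344/(135*(x + 8)) + 20/(27*(x - 1))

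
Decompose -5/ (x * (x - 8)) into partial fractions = -5/(8*(x - 8)) + 5/(8*x)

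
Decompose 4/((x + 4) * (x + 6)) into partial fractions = -2/(x + 6) + 2/(x + 4)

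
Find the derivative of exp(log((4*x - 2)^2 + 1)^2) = (64*x*exp(log(16*x^2 - 16*x + 5)^2)*log(16*x^2 - 16*x + 5) - 32*exp(log(16*x^2 - 16*x + 5)^2)*log(16*x^2 - 16*x + 5))/(16*x^2 - 16*x + 5)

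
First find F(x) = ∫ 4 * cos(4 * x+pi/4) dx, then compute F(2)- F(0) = -sqrt(2)/2 + sin(pi/4 + 8)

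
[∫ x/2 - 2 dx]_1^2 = -5/4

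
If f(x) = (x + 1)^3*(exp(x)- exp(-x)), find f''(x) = (x^3*exp(2*x) - x^3 + 9*x^2*exp(2*x) + 3*x^2 + 21*x*exp(2*x) + 3*x + 13*exp(2*x) - 1)*exp(-x)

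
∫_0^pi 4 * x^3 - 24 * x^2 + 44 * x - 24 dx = -9 + (-1 + (-2 + pi)^2)^2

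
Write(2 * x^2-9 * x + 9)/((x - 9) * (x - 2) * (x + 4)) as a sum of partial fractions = 77/(78*(x + 4)) + 1/(42*(x - 2)) + 90/(91*(x - 9))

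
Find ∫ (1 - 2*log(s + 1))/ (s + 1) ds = (1 - log(s + 1))*log(s + 1) + C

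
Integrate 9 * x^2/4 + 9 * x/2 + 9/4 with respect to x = 3*x^3/4 + 9*x^2/4 + 9*x/4 + C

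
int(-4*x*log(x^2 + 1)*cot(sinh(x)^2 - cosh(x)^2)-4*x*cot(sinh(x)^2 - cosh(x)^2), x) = 2*(x^2 + 1)*log(x^2 + 1)*cot(1) + C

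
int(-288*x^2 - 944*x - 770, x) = -96*x^3 - 472*x^2 - 770*x + C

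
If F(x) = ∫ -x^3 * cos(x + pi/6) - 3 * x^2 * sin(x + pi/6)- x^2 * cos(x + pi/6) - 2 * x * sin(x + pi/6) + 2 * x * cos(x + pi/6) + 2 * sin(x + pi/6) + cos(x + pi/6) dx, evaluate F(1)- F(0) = -1/2 + sin(pi/6 + 1)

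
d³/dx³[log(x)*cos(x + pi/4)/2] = (x^3*log(x)*sin(x + pi/4) - 3*x^2*cos(x + pi/4) + 3*x*sin(x + pi/4) + 2*cos(x + pi/4))/(2*x^3)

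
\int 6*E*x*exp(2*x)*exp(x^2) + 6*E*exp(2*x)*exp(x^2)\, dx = 3*exp((x + 1)^2) + C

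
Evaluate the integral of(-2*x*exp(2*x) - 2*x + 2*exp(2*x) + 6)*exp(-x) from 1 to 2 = -2*E + 2*exp(-1)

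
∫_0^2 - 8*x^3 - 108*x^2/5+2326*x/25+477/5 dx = 7182/25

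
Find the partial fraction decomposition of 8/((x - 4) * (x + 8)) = -2/(3*(x + 8)) + 2/(3*(x - 4))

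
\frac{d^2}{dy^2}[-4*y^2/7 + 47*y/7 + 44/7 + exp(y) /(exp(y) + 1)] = (-8*exp(3*y) - 31*exp(2*y) - 17*exp(y) - 8)/(7*exp(3*y) + 21*exp(2*y) + 21*exp(y) + 7)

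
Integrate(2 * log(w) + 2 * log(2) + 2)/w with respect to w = (log(2*w) + 1)^2 + C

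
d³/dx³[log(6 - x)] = 2/(x^3 - 18*x^2 + 108*x - 216)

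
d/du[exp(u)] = exp(u)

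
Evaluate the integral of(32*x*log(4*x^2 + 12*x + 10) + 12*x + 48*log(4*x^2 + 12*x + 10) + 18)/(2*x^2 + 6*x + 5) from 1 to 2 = -4*log(26)^2 - 3*log(26) + 3*log(50) + 4*log(50)^2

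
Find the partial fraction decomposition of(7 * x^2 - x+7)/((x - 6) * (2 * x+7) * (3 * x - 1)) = -67/(391*(3*x - 1)) + 385/(437*(2*x + 7)) + 253/(323*(x - 6))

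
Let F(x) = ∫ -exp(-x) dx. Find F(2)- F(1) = -exp(-1) + exp(-2)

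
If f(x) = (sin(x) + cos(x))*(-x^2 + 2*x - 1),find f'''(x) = sqrt(2)*x^2*cos(x + pi/4) + 8*x*sin(x) + 4*x*cos(x) - sin(x) - 11*cos(x)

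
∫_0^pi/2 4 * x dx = pi^2/2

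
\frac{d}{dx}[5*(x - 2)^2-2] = 10*x - 20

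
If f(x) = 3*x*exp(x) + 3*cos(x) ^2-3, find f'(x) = 3*x*exp(x) + 3*exp(x) - 3*sin(2*x)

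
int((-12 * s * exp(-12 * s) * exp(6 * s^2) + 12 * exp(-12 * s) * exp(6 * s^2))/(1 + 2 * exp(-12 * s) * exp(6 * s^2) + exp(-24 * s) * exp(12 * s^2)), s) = 1/(exp(6*s*(s - 2)) + 1) + C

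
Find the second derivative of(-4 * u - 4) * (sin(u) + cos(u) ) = 4*u*sin(u) + 4*u*cos(u) + 12*sin(u) - 4*cos(u)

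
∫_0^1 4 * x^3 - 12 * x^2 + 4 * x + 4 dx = 3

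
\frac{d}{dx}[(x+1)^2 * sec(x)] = (x^2*sin(x)/cos(x) + 2*x*sin(x)/cos(x) + 2*x + sin(x)/cos(x) + 2)/cos(x)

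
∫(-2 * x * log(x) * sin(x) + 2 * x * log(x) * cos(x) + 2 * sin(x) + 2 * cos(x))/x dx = 2*sqrt(2)*log(x)*sin(x + pi/4) + C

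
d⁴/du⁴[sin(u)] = sin(u)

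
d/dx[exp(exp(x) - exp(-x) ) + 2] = (exp(exp(x) - exp(-x)) + exp(2*x + exp(x) - exp(-x)))*exp(-x)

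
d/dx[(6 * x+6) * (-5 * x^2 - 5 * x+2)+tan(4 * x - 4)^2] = -90*x^2 - 120*x + 8*tan(4*x - 4)^3 + 8*tan(4*x - 4) - 18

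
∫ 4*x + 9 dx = 2*x^2 + 9*x + C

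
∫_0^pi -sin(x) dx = -2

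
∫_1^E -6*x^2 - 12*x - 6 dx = 16 - 2*(1 + E)^3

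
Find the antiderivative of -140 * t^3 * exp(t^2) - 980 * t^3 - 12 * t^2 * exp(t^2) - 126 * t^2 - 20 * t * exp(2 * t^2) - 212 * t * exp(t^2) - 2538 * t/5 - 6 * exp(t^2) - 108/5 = 28*t^2 + 12*t/5 - (35*t^2 + 3*t + 5*exp(t^2) + 20)^2/5 + 4*exp(t^2) + C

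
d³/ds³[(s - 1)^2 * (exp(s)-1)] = s^2*exp(s) + 4*s*exp(s) + exp(s)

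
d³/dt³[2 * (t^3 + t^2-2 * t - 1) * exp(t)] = 2*t^3*exp(t) + 20*t^2*exp(t) + 44*t*exp(t) + 10*exp(t)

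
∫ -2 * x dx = -x^2 + C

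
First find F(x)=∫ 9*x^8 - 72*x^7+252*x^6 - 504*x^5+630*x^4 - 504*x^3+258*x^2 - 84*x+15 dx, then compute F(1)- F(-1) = 528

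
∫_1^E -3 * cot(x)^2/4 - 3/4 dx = 3*cot(E)/4 - 3*cot(1)/4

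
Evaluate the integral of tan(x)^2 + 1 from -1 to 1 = 2*tan(1)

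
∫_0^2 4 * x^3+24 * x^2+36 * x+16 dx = 184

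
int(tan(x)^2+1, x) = tan(x) + C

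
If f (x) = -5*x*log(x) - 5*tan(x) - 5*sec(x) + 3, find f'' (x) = (-10*x*sin(x)/cos(x)^3 + 5*x/cos(x) - 10*x/cos(x)^3 - 5)/x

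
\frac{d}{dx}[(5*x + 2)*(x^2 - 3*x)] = 15*x^2 - 26*x - 6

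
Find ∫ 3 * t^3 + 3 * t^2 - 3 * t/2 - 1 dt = 3*t^4/4 + t^3 - 3*t^2/4 - t + C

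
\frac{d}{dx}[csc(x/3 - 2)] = -cot(x/3 - 2)*csc(x/3 - 2)/3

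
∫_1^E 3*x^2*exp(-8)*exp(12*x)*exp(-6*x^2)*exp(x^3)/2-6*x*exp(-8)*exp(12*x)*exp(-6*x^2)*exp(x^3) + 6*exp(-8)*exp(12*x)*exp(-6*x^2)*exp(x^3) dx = -exp(-1)/2 + exp((-2 + E)^3)/2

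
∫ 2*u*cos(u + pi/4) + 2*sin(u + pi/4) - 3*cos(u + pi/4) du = (2*u - 3)*sin(u + pi/4) + C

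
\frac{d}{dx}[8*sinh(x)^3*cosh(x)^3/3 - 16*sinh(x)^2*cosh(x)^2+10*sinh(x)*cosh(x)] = 2*(cosh(2*x) - 1)^2*cosh(2*x) - 8*sinh(4*x) + 6*cosh(2*x) + 2*cosh(4*x) + 2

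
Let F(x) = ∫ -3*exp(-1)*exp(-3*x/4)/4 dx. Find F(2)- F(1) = -exp(-7/4) + exp(-5/2)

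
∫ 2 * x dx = x^2 + C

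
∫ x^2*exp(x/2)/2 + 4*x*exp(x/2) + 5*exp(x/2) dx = ((x + 2)^2 - 2)*exp(x/2) + C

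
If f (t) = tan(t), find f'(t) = cos(t)^(-2)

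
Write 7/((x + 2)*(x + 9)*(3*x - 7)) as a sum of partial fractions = 63/(442*(3*x - 7)) + 1/(34*(x + 9)) - 1/(13*(x + 2))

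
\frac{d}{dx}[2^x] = 2^x*log(2)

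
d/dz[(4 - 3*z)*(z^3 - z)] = -12*z^3 + 12*z^2 + 6*z - 4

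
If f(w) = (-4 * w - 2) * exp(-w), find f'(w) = (4*w - 2)*exp(-w)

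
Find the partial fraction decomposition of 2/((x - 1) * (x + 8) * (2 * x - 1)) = -8/(17*(2*x - 1)) + 2/(153*(x + 8)) + 2/(9*(x - 1))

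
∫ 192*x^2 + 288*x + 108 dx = 64*x^3 + 144*x^2 + 108*x + C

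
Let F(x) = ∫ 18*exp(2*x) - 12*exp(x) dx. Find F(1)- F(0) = -1 + (-2 + 3*E)^2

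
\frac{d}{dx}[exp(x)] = exp(x)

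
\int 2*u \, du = u^2 + C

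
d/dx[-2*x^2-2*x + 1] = -4*x - 2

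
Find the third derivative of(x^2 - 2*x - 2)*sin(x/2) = -x^2*cos(x/2)/8 - 3*x*sin(x/2)/2 + x*cos(x/2)/4 + 3*sin(x/2)/2 + 13*cos(x/2)/4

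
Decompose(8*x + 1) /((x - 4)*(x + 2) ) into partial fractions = 5/(2*(x + 2)) + 11/(2*(x - 4))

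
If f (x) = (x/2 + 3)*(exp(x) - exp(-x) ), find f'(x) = (x*exp(2*x) + x + 7*exp(2*x) + 5)*exp(-x)/2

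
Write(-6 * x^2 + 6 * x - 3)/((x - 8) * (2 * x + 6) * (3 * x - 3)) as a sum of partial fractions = -25/(88*(x + 3)) + 1/(56*(x - 1)) - 113/(154*(x - 8))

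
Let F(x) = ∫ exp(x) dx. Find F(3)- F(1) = -E + exp(3)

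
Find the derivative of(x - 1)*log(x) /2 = (x*log(x) + x - 1)/(2*x)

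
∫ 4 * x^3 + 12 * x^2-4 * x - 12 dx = x^4 + 4*x^3 - 2*x^2 - 12*x + C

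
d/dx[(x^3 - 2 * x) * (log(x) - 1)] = 3*x^2*log(x) - 2*x^2 - 2*log(x)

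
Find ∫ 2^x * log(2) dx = 2^x + C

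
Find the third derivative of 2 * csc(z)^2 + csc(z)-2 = (1 + 16/sin(z) - 6/sin(z)^2 - 48/sin(z)^3)*cos(z)/sin(z)^2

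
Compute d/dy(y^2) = 2*y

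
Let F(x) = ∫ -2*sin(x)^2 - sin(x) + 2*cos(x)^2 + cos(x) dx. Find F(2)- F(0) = -1 + sin(4) + sqrt(2)*sin(pi/4 + 2)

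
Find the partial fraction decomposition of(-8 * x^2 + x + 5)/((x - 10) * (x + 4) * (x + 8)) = -515/(72*(x + 8)) + 127/(56*(x + 4)) - 785/(252*(x - 10))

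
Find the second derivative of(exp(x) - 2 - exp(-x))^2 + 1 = (4*exp(4*x) - 4*exp(3*x) + 4*exp(x) + 4)*exp(-2*x)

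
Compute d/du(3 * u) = 3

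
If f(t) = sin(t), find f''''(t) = sin(t)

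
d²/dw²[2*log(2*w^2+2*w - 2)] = (-4*w^2 - 4*w - 6)/(w^4 + 2*w^3 - w^2 - 2*w + 1)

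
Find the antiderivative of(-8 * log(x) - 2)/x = 2*(-2*log(x) - 1)*log(x) + C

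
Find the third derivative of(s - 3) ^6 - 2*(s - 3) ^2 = 120*s^3 - 1080*s^2 + 3240*s - 3240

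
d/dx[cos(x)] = -sin(x)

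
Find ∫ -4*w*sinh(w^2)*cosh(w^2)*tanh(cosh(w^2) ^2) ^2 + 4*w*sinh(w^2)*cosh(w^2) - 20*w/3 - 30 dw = -10*w^2/3 - 30*w + tanh(cosh(w^2)^2) + C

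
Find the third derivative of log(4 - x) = 2/(x^3 - 12*x^2 + 48*x - 64)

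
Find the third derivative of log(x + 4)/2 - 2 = 1/(x^3 + 12*x^2 + 48*x + 64)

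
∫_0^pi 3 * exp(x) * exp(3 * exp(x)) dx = -exp(3) + exp(3*exp(pi))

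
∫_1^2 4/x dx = 4*log(2)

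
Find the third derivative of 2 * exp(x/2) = exp(x/2)/4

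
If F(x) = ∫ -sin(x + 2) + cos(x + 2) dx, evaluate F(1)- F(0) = cos(3) - sin(2) + sin(3) - cos(2)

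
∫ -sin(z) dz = cos(z) + C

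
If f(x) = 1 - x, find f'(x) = -1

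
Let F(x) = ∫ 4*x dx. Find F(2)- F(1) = 6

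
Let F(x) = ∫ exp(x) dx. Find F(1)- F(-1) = E - exp(-1)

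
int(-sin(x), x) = cos(x) + C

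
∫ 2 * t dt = t^2 + C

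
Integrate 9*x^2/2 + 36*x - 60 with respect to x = 3*x^3/2 + 18*x^2 - 60*x + C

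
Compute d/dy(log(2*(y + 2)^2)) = 2/(y + 2)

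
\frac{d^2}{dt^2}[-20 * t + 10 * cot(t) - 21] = 20*cos(t)/sin(t)^3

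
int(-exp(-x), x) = exp(-x) + C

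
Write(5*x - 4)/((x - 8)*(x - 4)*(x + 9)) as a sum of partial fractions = -49/(221*(x + 9)) - 4/(13*(x - 4)) + 9/(17*(x - 8))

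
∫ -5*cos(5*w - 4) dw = -sin(5*w - 4) + C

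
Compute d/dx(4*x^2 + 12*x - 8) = 8*x + 12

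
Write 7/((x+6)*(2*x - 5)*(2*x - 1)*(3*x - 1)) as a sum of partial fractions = 189/(247*(3*x - 1)) - 7/(13*(2*x - 1)) + 7/(221*(2*x - 5)) - 7/(4199*(x + 6))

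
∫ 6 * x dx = 3*x^2 + C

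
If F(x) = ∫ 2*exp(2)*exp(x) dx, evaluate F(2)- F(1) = -2*exp(3) + 2*exp(4)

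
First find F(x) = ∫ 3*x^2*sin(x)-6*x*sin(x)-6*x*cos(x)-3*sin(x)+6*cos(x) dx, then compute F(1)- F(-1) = 12*cos(1)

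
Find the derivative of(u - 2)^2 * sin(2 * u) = 2*u^2*cos(2*u) + 2*u*sin(2*u) - 8*u*cos(2*u) - 4*sin(2*u) + 8*cos(2*u)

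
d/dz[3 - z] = -1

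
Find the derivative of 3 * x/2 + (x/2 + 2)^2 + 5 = x/2 + 7/2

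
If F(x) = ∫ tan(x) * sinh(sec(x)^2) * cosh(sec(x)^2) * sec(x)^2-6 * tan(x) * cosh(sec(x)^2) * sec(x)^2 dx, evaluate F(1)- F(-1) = 0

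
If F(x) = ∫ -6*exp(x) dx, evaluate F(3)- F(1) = -6*exp(3) + 6*E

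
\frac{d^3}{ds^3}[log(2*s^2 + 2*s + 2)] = (4*s^3 + 6*s^2 - 6*s - 4)/(s^6 + 3*s^5 + 6*s^4 + 7*s^3 + 6*s^2 + 3*s + 1)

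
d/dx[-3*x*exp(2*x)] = -6*x*exp(2*x) - 3*exp(2*x)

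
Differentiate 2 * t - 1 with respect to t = 2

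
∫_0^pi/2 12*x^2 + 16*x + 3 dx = (1 + pi)*(3*pi/2 + pi^2/2)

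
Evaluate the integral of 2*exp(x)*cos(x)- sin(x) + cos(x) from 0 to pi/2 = -1 + exp(pi/2)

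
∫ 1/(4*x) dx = log(x)/4 + C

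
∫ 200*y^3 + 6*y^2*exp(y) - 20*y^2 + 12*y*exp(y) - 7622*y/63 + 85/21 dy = y*(3150*y^3 - 420*y^2 + 378*y*exp(y) - 3811*y + 255)/63 + C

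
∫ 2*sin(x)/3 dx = -2*cos(x)/3 + C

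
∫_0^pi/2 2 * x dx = pi^2/4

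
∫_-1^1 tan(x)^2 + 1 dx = 2*tan(1)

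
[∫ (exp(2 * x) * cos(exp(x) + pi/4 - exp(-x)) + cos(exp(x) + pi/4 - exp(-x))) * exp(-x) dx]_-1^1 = sqrt(2)*sin(E - exp(-1))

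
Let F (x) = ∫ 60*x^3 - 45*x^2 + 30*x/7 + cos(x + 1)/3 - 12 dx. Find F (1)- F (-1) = -54 + sin(2)/3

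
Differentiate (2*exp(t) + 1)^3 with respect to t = 24*exp(3*t) + 24*exp(2*t) + 6*exp(t)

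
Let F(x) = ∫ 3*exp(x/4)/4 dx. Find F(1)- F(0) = -3 + 3*exp(1/4)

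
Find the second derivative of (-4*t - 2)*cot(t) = 4*(-2*t*cos(t)/sin(t) + 2 - cos(t)/sin(t))/sin(t)^2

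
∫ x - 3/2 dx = x^2/2 - 3*x/2 + C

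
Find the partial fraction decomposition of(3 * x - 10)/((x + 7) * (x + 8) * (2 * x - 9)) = 14/(575*(2*x - 9)) - 34/(25*(x + 8)) + 31/(23*(x + 7))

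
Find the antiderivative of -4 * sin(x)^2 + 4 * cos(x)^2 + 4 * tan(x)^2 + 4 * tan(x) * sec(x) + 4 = 2*sin(2*x) + 4*tan(x) + 4*sec(x) + C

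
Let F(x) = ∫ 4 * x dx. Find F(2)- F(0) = 8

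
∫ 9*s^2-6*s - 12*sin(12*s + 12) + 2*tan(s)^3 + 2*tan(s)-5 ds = 3*s^3 - 3*s^2 - 5*s + cos(12*s + 12) + tan(s)^2 + C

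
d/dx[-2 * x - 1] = -2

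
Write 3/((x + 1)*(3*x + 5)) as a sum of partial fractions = -9/(2*(3*x + 5)) + 3/(2*(x + 1))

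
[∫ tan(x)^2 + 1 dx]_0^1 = tan(1)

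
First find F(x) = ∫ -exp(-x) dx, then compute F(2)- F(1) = -exp(-1) + exp(-2)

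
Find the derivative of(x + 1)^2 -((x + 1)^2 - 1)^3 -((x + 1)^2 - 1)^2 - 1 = -6*x^5 - 30*x^4 - 52*x^3 - 36*x^2 - 6*x + 2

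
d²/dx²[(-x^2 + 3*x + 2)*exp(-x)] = (-x^2 + 7*x - 6)*exp(-x)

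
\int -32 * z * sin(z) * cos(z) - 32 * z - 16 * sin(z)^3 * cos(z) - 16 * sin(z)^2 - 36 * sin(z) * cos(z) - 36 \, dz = 12*z - 4*(2*z + sin(z)^2 + 3)^2 + 6*sin(z)^2 + C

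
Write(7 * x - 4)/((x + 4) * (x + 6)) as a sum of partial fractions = 23/(x + 6) - 16/(x + 4)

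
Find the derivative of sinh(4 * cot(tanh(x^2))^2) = -16*x*cos(tanh(x^2))*cosh(4 - 4/sin(tanh(x^2))^2)/(sin(tanh(x^2))^3*cosh(x^2)^2)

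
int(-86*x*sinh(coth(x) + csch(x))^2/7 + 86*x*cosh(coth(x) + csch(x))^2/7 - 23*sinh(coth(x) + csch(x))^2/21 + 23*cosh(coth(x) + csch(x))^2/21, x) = 43*x^2/7 + 23*x/21 + C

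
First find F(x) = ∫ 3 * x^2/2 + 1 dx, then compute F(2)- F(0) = 6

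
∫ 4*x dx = 2*x^2 + C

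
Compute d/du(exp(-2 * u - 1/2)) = -2*exp(-2*u - 1/2)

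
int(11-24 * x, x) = -12*x^2 + 11*x + C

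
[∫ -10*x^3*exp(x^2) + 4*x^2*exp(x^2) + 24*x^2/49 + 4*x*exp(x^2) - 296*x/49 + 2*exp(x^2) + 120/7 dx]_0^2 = 809/49 - 9*exp(4)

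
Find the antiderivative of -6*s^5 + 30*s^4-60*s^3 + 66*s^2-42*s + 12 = -s^6 + 6*s^5 - 15*s^4 + 22*s^3 - 21*s^2 + 12*s + C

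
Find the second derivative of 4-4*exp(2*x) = -16*exp(2*x)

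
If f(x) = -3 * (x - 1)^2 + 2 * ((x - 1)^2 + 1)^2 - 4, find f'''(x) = 48*x - 48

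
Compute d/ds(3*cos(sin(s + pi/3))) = -3*sin(sin(s + pi/3))*cos(s + pi/3)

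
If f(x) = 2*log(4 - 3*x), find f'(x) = 6/(3*x - 4)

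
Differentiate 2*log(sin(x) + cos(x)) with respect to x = 2/tan(x + pi/4)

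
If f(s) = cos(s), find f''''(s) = cos(s)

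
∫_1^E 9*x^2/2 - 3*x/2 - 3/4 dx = -3*exp(2)/4 - 3*E/4 + 3*exp(3)/2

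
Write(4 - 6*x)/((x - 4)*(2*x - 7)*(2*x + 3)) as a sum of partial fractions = 13/(55*(2*x + 3)) + 17/(5*(2*x - 7)) - 20/(11*(x - 4))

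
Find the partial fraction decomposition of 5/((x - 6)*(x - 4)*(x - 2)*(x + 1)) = -1/(21*(x + 1)) + 5/(24*(x - 2)) - 1/(4*(x - 4)) + 5/(56*(x - 6))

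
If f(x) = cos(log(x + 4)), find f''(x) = -sqrt(2)*cos(log(x + 4) + pi/4)/(x^2 + 8*x + 16)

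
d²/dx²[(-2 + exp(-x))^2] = (4 - 4*exp(x))*exp(-2*x)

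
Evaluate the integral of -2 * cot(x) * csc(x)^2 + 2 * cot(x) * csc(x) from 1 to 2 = -(-1 + csc(1))^2 + (-1 + csc(2))^2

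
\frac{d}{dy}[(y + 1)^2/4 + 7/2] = y/2 + 1/2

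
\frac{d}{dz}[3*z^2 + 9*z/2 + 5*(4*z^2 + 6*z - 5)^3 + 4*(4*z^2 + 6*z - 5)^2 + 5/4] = 1920*z^5 + 7200*z^4 + 4096*z^3 - 6984*z^2 - 2426*z + 4029/2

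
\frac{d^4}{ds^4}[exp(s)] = exp(s)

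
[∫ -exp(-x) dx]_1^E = -exp(-1) + exp(-E)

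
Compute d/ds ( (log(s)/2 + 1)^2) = (log(s) + 2)/(2*s)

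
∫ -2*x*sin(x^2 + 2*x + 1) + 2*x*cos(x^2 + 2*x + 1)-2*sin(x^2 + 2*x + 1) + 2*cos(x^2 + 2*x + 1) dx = sin((x + 1)^2) + cos((x + 1)^2) + C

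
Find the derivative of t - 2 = 1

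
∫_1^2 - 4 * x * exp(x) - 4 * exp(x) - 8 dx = -8*exp(2) - 8 + 4*E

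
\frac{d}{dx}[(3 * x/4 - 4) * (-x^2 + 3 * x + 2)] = -9*x^2/4 + 25*x/2 - 21/2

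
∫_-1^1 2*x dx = 0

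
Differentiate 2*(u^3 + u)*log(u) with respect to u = 6*u^2*log(u) + 2*u^2 + 2*log(u) + 2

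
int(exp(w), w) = exp(w) + C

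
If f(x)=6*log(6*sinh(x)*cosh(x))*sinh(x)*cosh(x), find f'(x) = 6*(log(sinh(2*x)/2) + 1 + log(6))*cosh(2*x)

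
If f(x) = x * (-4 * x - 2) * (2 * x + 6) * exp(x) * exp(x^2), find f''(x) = -32*x^5*exp(x^2 + x) - 144*x^4*exp(x^2 + x) - 280*x^3*exp(x^2 + x) - 404*x^2*exp(x^2 + x) - 244*x*exp(x^2 + x) - 80*exp(x^2 + x)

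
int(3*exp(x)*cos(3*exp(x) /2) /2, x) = sin(3*exp(x)/2) + C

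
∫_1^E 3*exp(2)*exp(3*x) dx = -exp(5) + exp(2 + 3*E)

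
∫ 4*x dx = 2*x^2 + C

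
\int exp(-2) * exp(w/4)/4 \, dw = exp(w/4 - 2) + C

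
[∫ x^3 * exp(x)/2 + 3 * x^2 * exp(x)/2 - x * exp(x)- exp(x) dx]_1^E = E/2 + (-2*E + exp(3))*exp(E)/2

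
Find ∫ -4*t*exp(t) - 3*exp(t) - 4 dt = -(4*t - 1)*(exp(t) + 1) + C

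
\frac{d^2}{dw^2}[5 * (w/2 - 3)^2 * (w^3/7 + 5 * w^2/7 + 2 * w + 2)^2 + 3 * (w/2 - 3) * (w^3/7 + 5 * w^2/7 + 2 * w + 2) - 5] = 10*w^6/7 - 15*w^5/7 - 2325*w^4/98 - 2700*w^3/49 + 3546*w^2/49 + 2571*w/7 + 2662/7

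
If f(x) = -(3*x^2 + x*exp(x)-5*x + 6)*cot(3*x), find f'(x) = 9*x^2/sin(3*x)^2 - x*exp(x)/tan(3*x) + 3*x*exp(x)/sin(3*x)^2 - 6*x/tan(3*x) - 15*x/sin(3*x)^2 - exp(x)/tan(3*x) + 5/tan(3*x) + 18/sin(3*x)^2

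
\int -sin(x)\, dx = cos(x) + C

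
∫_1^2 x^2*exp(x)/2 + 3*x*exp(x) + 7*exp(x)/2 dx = -4*E + 15*exp(2)/2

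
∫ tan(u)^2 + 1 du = tan(u) + C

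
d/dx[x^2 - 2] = 2*x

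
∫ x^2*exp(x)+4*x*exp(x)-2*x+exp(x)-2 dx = (exp(x) - 1)*(x^2 + 2*x - 1) + C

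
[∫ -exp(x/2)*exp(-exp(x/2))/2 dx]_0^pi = -exp(-1) + exp(-exp(pi/2))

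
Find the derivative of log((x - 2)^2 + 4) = (2*x - 4)/(x^2 - 4*x + 8)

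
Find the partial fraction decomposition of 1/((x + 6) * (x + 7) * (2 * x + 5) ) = 4/(63*(2*x + 5)) + 1/(9*(x + 7)) - 1/(7*(x + 6))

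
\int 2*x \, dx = x^2 + C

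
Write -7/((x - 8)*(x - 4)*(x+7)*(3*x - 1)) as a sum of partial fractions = -189/(5566*(3*x - 1)) + 7/(3630*(x + 7)) + 7/(484*(x - 4)) - 7/(1380*(x - 8))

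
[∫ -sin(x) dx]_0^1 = -1 + cos(1)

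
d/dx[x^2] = 2*x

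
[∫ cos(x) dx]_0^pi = 0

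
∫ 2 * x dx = x^2 + C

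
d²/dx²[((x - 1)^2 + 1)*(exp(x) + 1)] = x^2*exp(x) + 2*x*exp(x) + 2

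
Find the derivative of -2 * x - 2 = -2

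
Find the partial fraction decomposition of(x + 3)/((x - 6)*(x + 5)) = 2/(11*(x + 5)) + 9/(11*(x - 6))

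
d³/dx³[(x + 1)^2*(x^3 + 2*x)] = 60*x^2 + 48*x + 18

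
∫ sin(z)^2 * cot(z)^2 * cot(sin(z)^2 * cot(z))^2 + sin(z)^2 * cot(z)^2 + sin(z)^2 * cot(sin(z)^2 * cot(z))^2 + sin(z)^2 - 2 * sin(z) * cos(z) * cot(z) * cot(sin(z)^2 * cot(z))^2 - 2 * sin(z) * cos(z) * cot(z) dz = cot(sin(2*z)/2) + C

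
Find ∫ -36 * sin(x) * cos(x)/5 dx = 18*cos(x)^2/5 + C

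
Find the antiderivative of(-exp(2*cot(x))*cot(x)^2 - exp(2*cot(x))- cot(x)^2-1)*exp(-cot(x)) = exp(cot(x)) - exp(-cot(x)) + C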